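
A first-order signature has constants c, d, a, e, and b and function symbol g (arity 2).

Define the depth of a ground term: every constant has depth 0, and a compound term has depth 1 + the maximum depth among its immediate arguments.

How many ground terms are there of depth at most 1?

Let N_k = |{terms of depth ≤ k}|. Then N_0 = 5 and N_k = 5 + N_{k-1}^2 for k ≥ 1 (one summand per function symbol, arity giving the exponent).
N_0 = 5
N_1 = 5 + 5^2 = 30

30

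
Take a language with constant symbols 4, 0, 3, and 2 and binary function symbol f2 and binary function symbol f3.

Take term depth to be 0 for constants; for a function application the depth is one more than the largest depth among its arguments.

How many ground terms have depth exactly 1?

32

If N_k denotes the number of depth-≤k ground terms, the 4 constants give N_0 = 4, and each function symbol of arity r contributes N_{k-1}^r new terms at level k: N_k = 4 + N_{k-1}^2 + N_{k-1}^2.
N_0 = 4
N_1 = 4 + 4^2 + 4^2 = 36
Terms of depth exactly 1: N_1 − N_0 = 36 − 4 = 32.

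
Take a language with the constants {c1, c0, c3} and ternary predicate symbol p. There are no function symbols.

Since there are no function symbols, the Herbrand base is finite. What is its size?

With no function symbols, the Herbrand universe is just the 3 constants.
Ground atoms per predicate: p: 3^3 = 27.
Herbrand base size = 27 = 27.

27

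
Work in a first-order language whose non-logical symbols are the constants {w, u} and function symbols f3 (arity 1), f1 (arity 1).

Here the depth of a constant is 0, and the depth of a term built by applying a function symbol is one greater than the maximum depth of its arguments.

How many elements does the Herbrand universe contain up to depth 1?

6

Let N_k = |{terms of depth ≤ k}|. Then N_0 = 2 and N_k = 2 + N_{k-1} + N_{k-1} for k ≥ 1 (one summand per function symbol, arity giving the exponent).
N_0 = 2
N_1 = 2 + 2 + 2 = 6
Explicitly: w, u, f3(w), f3(u), f1(w), f1(u).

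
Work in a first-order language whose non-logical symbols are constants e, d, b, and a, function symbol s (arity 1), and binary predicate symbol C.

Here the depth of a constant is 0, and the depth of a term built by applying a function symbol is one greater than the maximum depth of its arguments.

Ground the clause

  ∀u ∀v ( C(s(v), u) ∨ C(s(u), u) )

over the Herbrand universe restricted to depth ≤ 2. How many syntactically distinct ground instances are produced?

Ground terms of depth ≤ 2:
  Write N_k for the number of ground terms of depth ≤ k. A term of depth ≤ k is either a constant or a function symbol applied to arguments of depth ≤ k−1, so N_k = 4 + N_{k-1}.
  N_0 = 4
  N_1 = 4 + 4 = 8
  N_2 = 4 + 8 = 12
So there are 12 ground terms available for substitution.
The clause has 2 distinct variables (u, v), each appearing in the body. In the free term algebra distinct substitutions yield syntactically distinct ground instances.
Number of ground instances = 12^2 = 144.

144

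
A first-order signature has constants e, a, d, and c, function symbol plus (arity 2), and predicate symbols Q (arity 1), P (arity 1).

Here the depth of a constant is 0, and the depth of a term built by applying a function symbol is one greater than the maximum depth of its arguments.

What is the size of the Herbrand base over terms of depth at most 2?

808

First count ground terms of depth ≤ 2.
Let N_k count ground terms of depth at most k. Each non-constant term of depth ≤ k is some function symbol applied to depth-≤(k−1) arguments, giving N_k = 4 + N_{k-1}^2.
N_0 = 4
N_1 = 4 + 4^2 = 20
N_2 = 4 + 20^2 = 404
So |H| = 404.
For each predicate symbol, the number of ground atoms is |H| raised to its arity; summing:
  Q: 404;  P: 404
Total ground atoms: 404 + 404 = 808.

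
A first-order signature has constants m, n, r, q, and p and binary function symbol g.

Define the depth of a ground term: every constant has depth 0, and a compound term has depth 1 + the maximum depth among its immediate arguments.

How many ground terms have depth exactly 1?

25

If N_k denotes the number of depth-≤k ground terms, the 5 constants give N_0 = 5, and each function symbol of arity r contributes N_{k-1}^r new terms at level k: N_k = 5 + N_{k-1}^2.
N_0 = 5
N_1 = 5 + 5^2 = 30
Terms of depth exactly 1: N_1 − N_0 = 30 − 5 = 25.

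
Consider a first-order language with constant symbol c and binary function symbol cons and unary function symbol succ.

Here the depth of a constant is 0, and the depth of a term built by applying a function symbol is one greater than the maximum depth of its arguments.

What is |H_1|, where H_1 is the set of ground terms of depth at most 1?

Write N_k for the number of ground terms of depth ≤ k. A term of depth ≤ k is either a constant or a function symbol applied to arguments of depth ≤ k−1, so N_k = 1 + N_{k-1}^2 + N_{k-1}.
N_0 = 1
N_1 = 1 + 1^2 + 1 = 3
Explicitly: c, cons(c, c), succ(c).

3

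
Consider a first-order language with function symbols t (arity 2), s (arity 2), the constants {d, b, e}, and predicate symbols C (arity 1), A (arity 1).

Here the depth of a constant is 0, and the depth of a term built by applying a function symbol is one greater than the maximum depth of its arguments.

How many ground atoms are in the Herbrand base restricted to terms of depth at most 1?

First count ground terms of depth ≤ 1.
If N_k denotes the number of depth-≤k ground terms, the 3 constants give N_0 = 3, and each function symbol of arity r contributes N_{k-1}^r new terms at level k: N_k = 3 + N_{k-1}^2 + N_{k-1}^2.
N_0 = 3
N_1 = 3 + 3^2 + 3^2 = 21
So |H| = 21.
Each predicate of arity r yields |H|^r ground atoms (one per choice of an r-tuple from H):
  C: 21;  A: 21
Total ground atoms: 21 + 21 = 42.

42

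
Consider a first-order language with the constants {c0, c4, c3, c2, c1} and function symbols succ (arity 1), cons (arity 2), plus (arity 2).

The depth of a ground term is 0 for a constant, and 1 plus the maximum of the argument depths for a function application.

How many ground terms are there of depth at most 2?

7265

If N_k denotes the number of depth-≤k ground terms, the 5 constants give N_0 = 5, and each function symbol of arity r contributes N_{k-1}^r new terms at level k: N_k = 5 + N_{k-1} + N_{k-1}^2 + N_{k-1}^2.
N_0 = 5
N_1 = 5 + 5 + 5^2 + 5^2 = 60
N_2 = 5 + 60 + 60^2 + 60^2 = 7265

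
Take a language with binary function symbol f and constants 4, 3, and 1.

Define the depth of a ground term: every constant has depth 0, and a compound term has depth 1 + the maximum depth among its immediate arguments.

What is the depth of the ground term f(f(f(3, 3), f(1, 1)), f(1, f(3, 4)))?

3

depth(f(3, 3)) = 1 + max(0, 0) = 1
depth(f(1, 1)) = 1 + max(0, 0) = 1
depth(f(f(3, 3), f(1, 1))) = 1 + max(1, 1) = 2
depth(f(3, 4)) = 1 + max(0, 0) = 1
depth(f(1, f(3, 4))) = 1 + max(0, 1) = 2
depth(f(f(f(3, 3), f(1, 1)), f(1, f(3, 4)))) = 1 + max(2, 2) = 3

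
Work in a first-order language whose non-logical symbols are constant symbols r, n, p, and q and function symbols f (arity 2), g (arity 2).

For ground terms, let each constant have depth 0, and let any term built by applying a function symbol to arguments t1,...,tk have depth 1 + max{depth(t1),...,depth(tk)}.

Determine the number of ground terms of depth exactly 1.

Let N_k = |{terms of depth ≤ k}|. Then N_0 = 4 and N_k = 4 + N_{k-1}^2 + N_{k-1}^2 for k ≥ 1 (one summand per function symbol, arity giving the exponent).
N_0 = 4
N_1 = 4 + 4^2 + 4^2 = 36
Terms of depth exactly 1: N_1 − N_0 = 36 − 4 = 32.

32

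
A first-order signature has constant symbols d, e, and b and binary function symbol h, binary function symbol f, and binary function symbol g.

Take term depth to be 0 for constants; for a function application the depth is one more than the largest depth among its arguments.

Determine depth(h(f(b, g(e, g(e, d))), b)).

4

depth(g(e, d)) = 1 + max(0, 0) = 1
depth(g(e, g(e, d))) = 1 + max(0, 1) = 2
depth(f(b, g(e, g(e, d)))) = 1 + max(0, 2) = 3
depth(h(f(b, g(e, g(e, d))), b)) = 1 + max(3, 0) = 4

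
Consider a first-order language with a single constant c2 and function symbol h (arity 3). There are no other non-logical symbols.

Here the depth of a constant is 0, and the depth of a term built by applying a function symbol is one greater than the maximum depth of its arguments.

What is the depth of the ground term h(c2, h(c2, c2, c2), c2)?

depth(h(c2, c2, c2)) = 1 + max(0, 0, 0) = 1
depth(h(c2, h(c2, c2, c2), c2)) = 1 + max(0, 1, 0) = 2

2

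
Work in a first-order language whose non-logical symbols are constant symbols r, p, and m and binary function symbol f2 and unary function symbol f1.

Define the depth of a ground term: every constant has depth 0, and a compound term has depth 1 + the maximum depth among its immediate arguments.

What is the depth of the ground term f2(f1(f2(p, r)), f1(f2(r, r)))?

depth(f2(p, r)) = 1 + max(0, 0) = 1
depth(f1(f2(p, r))) = 1 + depth(f2(p, r)) = 1 + 1 = 2
depth(f2(r, r)) = 1 + max(0, 0) = 1
depth(f1(f2(r, r))) = 1 + depth(f2(r, r)) = 1 + 1 = 2
depth(f2(f1(f2(p, r)), f1(f2(r, r)))) = 1 + max(2, 2) = 3

3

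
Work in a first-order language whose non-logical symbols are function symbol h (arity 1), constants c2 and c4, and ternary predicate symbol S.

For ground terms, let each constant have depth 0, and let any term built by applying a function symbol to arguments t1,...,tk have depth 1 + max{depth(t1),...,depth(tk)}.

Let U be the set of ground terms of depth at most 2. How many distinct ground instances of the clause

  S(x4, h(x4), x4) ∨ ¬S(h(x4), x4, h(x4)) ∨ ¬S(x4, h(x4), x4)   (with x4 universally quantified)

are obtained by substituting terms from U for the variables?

6

Ground terms of depth ≤ 2:
  If N_k denotes the number of depth-≤k ground terms, the 2 constants give N_0 = 2, and each function symbol of arity r contributes N_{k-1}^r new terms at level k: N_k = 2 + N_{k-1}.
  N_0 = 2
  N_1 = 2 + 2 = 4
  N_2 = 2 + 4 = 6
So there are 6 ground terms available for substitution.
The body mentions the single quantified variable x4; since ground terms form a free algebra, no two substitutions collapse to the same formula.
Number of ground instances = 6.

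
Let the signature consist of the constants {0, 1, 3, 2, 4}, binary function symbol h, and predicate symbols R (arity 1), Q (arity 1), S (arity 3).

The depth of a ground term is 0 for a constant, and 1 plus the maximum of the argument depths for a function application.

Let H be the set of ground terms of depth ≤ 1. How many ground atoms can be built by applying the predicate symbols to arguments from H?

27060

First count ground terms of depth ≤ 1.
If N_k denotes the number of depth-≤k ground terms, the 5 constants give N_0 = 5, and each function symbol of arity r contributes N_{k-1}^r new terms at level k: N_k = 5 + N_{k-1}^2.
N_0 = 5
N_1 = 5 + 5^2 = 30
So |H| = 30.
For each predicate symbol, the number of ground atoms is |H| raised to its arity; summing:
  R: 30;  Q: 30;  S: 30^3 = 27000
Total ground atoms: 30 + 30 + 27000 = 27060.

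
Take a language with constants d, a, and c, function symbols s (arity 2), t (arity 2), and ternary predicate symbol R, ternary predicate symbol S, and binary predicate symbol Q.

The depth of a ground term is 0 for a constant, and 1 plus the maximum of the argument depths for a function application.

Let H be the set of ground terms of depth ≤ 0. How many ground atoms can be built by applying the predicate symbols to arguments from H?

First count ground terms of depth ≤ 0.
Count level by level. With function symbols s/2, t/2, the terms of depth ≤ k are the 3 constants together with each function applied to depth-≤(k−1) tuples, so N_k = 3 + N_{k-1}^2 + N_{k-1}^2.
N_0 = 3
Explicitly: d, a, c.
So |H| = 3.
Each predicate of arity r yields |H|^r ground atoms (one per choice of an r-tuple from H):
  R: 3^3 = 27;  S: 3^3 = 27;  Q: 3^2 = 9
Total ground atoms: 27 + 27 + 9 = 63.

63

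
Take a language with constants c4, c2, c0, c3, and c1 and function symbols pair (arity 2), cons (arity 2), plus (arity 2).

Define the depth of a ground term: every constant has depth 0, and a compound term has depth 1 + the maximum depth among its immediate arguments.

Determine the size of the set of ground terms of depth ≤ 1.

Write N_k for the number of ground terms of depth ≤ k. A term of depth ≤ k is either a constant or a function symbol applied to arguments of depth ≤ k−1, so N_k = 5 + N_{k-1}^2 + N_{k-1}^2 + N_{k-1}^2.
N_0 = 5
N_1 = 5 + 5^2 + 5^2 + 5^2 = 80

80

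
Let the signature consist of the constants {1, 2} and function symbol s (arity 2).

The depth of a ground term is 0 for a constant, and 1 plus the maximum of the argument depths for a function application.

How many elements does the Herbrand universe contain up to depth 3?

Count level by level. With function symbols s/2, the terms of depth ≤ k are the 2 constants together with each function applied to depth-≤(k−1) tuples, so N_k = 2 + N_{k-1}^2.
N_0 = 2
N_1 = 2 + 2^2 = 6
N_2 = 2 + 6^2 = 38
N_3 = 2 + 38^2 = 1446

1446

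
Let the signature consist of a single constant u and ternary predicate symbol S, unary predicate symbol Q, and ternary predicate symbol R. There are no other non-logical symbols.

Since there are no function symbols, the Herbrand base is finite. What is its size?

With no function symbols, the Herbrand universe is just the 1 constant.
Ground atoms per predicate: S: 1^3 = 1, Q: 1, R: 1^3 = 1.
Herbrand base size = 1 + 1 + 1 = 3.

3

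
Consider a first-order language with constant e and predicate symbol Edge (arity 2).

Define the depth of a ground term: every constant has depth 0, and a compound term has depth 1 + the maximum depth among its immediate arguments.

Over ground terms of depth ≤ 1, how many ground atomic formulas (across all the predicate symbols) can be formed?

First count ground terms of depth ≤ 1.
With no function symbols every ground term is a constant, so there is exactly 1 ground term at every depth bound.
N_0 = 1
N_1 = 1
Explicitly: e.
So |H| = 1.
Each predicate of arity r yields |H|^r ground atoms (one per choice of an r-tuple from H):
  Edge: 1^2 = 1
Total ground atoms: 1.

1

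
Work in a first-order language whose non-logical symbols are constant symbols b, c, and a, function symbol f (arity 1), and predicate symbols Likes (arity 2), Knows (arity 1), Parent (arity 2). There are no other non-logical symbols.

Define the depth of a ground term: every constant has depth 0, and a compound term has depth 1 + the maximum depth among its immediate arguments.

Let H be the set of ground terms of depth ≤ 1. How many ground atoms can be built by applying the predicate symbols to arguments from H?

First count ground terms of depth ≤ 1.
Write N_k for the number of ground terms of depth ≤ k. A term of depth ≤ k is either a constant or a function symbol applied to arguments of depth ≤ k−1, so N_k = 3 + N_{k-1}.
N_0 = 3
N_1 = 3 + 3 = 6
Explicitly: b, c, a, f(b), f(c), f(a).
So |H| = 6.
A ground atom is a predicate applied to a tuple of terms from H, so the count is the sum over predicates of |H|^arity:
  Likes: 6^2 = 36;  Knows: 6;  Parent: 6^2 = 36
Total ground atoms: 36 + 6 + 36 = 78.

78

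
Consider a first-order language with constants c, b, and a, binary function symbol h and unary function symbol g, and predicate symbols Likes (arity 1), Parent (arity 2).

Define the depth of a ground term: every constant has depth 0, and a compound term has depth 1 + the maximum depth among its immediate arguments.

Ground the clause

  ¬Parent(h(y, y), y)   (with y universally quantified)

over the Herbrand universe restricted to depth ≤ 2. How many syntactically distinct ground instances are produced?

Ground terms of depth ≤ 2:
  Let N_k = |{terms of depth ≤ k}|. Then N_0 = 3 and N_k = 3 + N_{k-1}^2 + N_{k-1} for k ≥ 1 (one summand per function symbol, arity giving the exponent).
  N_0 = 3
  N_1 = 3 + 3^2 + 3 = 15
  N_2 = 3 + 15^2 + 15 = 243
So there are 243 ground terms available for substitution.
There is 1 variable to instantiate (y),  occurring in at least one literal, so different choices give different ground instances.
Number of ground instances = 243.

243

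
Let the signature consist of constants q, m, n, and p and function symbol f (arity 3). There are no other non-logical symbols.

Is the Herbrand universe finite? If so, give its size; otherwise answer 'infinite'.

The signature has at least one function symbol (f, arity 3) and at least one constant (q).
Iterating f gives infinitely many distinct ground terms: q, f(q, q, q), f(f(q, q, q), f(q, q, q), f(q, q, q)), ...
So the Herbrand universe is infinite.

infinite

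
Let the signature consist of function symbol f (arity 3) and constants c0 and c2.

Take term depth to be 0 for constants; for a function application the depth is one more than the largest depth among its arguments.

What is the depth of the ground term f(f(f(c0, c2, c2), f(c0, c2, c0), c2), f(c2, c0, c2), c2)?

depth(f(c0, c2, c2)) = 1 + max(0, 0, 0) = 1
depth(f(c0, c2, c0)) = 1 + max(0, 0, 0) = 1
depth(f(f(c0, c2, c2), f(c0, c2, c0), c2)) = 1 + max(1, 1, 0) = 2
depth(f(c2, c0, c2)) = 1 + max(0, 0, 0) = 1
depth(f(f(f(c0, c2, c2), f(c0, c2, c0), c2), f(c2, c0, c2), c2)) = 1 + max(2, 1, 0) = 3

3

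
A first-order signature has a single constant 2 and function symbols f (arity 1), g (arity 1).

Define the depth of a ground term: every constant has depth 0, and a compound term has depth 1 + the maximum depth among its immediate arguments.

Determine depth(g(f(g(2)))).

depth(g(2)) = 1 + depth(2) = 1 + 0 = 1
depth(f(g(2))) = 1 + depth(g(2)) = 1 + 1 = 2
depth(g(f(g(2)))) = 1 + depth(f(g(2))) = 1 + 2 = 3

3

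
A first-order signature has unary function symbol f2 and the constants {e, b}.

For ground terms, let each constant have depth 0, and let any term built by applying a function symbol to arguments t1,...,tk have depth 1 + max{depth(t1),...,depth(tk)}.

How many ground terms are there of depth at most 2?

6

Let N_k count ground terms of depth at most k. Each non-constant term of depth ≤ k is some function symbol applied to depth-≤(k−1) arguments, giving N_k = 2 + N_{k-1}.
N_0 = 2
N_1 = 2 + 2 = 4
N_2 = 2 + 4 = 6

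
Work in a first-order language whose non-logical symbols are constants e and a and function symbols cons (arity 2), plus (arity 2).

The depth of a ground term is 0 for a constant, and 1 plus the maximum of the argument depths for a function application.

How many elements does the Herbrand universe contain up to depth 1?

10

If N_k denotes the number of depth-≤k ground terms, the 2 constants give N_0 = 2, and each function symbol of arity r contributes N_{k-1}^r new terms at level k: N_k = 2 + N_{k-1}^2 + N_{k-1}^2.
N_0 = 2
N_1 = 2 + 2^2 + 2^2 = 10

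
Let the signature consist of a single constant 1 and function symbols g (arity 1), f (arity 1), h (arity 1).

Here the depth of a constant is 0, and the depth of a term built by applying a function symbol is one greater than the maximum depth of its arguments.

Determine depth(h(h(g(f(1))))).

depth(f(1)) = 1 + depth(1) = 1 + 0 = 1
depth(g(f(1))) = 1 + depth(f(1)) = 1 + 1 = 2
depth(h(g(f(1)))) = 1 + depth(g(f(1))) = 1 + 2 = 3
depth(h(h(g(f(1))))) = 1 + depth(h(g(f(1)))) = 1 + 3 = 4

4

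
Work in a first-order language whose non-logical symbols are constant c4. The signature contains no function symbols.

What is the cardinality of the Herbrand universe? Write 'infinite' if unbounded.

There are no function symbols, so the only ground term is the single constant.
The Herbrand universe is {c4}, finite with 1 element.

1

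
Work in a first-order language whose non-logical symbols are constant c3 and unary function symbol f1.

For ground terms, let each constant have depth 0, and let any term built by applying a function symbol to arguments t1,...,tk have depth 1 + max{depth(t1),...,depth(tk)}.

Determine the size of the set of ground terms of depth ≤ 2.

Count level by level. With function symbols f1/1, the terms of depth ≤ k are the 1 constant together with each function applied to depth-≤(k−1) tuples, so N_k = 1 + N_{k-1}.
N_0 = 1
N_1 = 1 + 1 = 2
N_2 = 1 + 2 = 3

3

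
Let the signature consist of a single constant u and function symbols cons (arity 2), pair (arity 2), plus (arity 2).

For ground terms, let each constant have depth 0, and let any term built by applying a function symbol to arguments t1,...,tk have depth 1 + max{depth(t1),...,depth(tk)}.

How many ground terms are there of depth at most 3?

Count level by level. With function symbols cons/2, pair/2, plus/2, the terms of depth ≤ k are the 1 constant together with each function applied to depth-≤(k−1) tuples, so N_k = 1 + N_{k-1}^2 + N_{k-1}^2 + N_{k-1}^2.
N_0 = 1
N_1 = 1 + 1^2 + 1^2 + 1^2 = 4
N_2 = 1 + 4^2 + 4^2 + 4^2 = 49
N_3 = 1 + 49^2 + 49^2 + 49^2 = 7204

7204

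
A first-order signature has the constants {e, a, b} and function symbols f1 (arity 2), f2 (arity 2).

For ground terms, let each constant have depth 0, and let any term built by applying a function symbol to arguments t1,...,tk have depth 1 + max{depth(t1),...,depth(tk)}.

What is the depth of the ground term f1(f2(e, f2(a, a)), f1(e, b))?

depth(f2(a, a)) = 1 + max(0, 0) = 1
depth(f2(e, f2(a, a))) = 1 + max(0, 1) = 2
depth(f1(e, b)) = 1 + max(0, 0) = 1
depth(f1(f2(e, f2(a, a)), f1(e, b))) = 1 + max(2, 1) = 3

3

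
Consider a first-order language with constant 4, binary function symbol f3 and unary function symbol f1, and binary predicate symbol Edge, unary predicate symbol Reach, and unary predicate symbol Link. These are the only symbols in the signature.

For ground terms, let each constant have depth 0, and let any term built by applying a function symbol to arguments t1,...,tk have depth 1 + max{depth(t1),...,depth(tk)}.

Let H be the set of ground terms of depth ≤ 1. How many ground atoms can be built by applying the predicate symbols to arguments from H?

15

First count ground terms of depth ≤ 1.
Count level by level. With function symbols f3/2, f1/1, the terms of depth ≤ k are the 1 constant together with each function applied to depth-≤(k−1) tuples, so N_k = 1 + N_{k-1}^2 + N_{k-1}.
N_0 = 1
N_1 = 1 + 1^2 + 1 = 3
So |H| = 3.
Ground atoms are formed by filling each argument slot of a predicate with a term from H, so an r-ary predicate gives |H|^r atoms:
  Edge: 3^2 = 9;  Reach: 3;  Link: 3
Total ground atoms: 9 + 3 + 3 = 15.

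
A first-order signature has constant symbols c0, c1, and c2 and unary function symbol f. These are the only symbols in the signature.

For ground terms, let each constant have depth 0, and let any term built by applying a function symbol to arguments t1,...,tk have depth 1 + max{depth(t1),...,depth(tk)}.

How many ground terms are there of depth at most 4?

Write N_k for the number of ground terms of depth ≤ k. A term of depth ≤ k is either a constant or a function symbol applied to arguments of depth ≤ k−1, so N_k = 3 + N_{k-1}.
N_0 = 3
N_1 = 3 + 3 = 6
N_2 = 3 + 6 = 9
N_3 = 3 + 9 = 12
N_4 = 3 + 12 = 15

15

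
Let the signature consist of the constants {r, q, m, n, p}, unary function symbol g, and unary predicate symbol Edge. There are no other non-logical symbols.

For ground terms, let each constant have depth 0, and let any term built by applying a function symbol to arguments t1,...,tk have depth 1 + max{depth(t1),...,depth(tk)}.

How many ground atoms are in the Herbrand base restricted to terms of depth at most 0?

5

First count ground terms of depth ≤ 0.
If N_k denotes the number of depth-≤k ground terms, the 5 constants give N_0 = 5, and each function symbol of arity r contributes N_{k-1}^r new terms at level k: N_k = 5 + N_{k-1}.
N_0 = 5
Explicitly: r, q, m, n, p.
So |H| = 5.
Ground atoms are formed by filling each argument slot of a predicate with a term from H, so an r-ary predicate gives |H|^r atoms:
  Edge: 5
Total ground atoms: 5.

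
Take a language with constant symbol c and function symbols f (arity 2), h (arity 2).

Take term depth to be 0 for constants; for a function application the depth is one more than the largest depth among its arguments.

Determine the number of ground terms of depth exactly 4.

1044736

Let N_k count ground terms of depth at most k. Each non-constant term of depth ≤ k is some function symbol applied to depth-≤(k−1) arguments, giving N_k = 1 + N_{k-1}^2 + N_{k-1}^2.
N_0 = 1
N_1 = 1 + 1^2 + 1^2 = 3
N_2 = 1 + 3^2 + 3^2 = 19
N_3 = 1 + 19^2 + 19^2 = 723
N_4 = 1 + 723^2 + 723^2 = 1045459
Terms of depth exactly 4: N_4 − N_3 = 1045459 − 723 = 1044736.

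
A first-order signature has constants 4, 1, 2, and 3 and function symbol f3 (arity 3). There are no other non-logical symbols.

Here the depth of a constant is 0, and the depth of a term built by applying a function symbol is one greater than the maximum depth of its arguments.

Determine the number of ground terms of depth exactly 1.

64

Write N_k for the number of ground terms of depth ≤ k. A term of depth ≤ k is either a constant or a function symbol applied to arguments of depth ≤ k−1, so N_k = 4 + N_{k-1}^3.
N_0 = 4
N_1 = 4 + 4^3 = 68
Terms of depth exactly 1: N_1 − N_0 = 68 − 4 = 64.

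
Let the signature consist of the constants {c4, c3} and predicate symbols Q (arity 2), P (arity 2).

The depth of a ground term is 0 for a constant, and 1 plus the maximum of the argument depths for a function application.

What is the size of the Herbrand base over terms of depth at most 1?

First count ground terms of depth ≤ 1.
With no function symbols every ground term is a constant, so there are exactly 2 ground terms at every depth bound.
N_0 = 2
N_1 = 2
Explicitly: c4, c3.
So |H| = 2.
For each predicate symbol, the number of ground atoms is |H| raised to its arity; summing:
  Q: 2^2 = 4;  P: 2^2 = 4
Total ground atoms: 4 + 4 = 8.

8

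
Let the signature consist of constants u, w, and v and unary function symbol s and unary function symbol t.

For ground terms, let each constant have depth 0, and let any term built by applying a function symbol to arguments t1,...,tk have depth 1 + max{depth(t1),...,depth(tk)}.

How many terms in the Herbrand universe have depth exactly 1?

6

If N_k denotes the number of depth-≤k ground terms, the 3 constants give N_0 = 3, and each function symbol of arity r contributes N_{k-1}^r new terms at level k: N_k = 3 + N_{k-1} + N_{k-1}.
N_0 = 3
N_1 = 3 + 3 + 3 = 9
Terms of depth exactly 1: N_1 − N_0 = 9 − 3 = 6.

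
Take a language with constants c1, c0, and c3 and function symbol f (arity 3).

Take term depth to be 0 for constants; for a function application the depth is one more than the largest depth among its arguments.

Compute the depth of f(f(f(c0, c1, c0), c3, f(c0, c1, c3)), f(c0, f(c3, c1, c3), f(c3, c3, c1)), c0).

3

depth(f(c0, c1, c0)) = 1 + max(0, 0, 0) = 1
depth(f(c0, c1, c3)) = 1 + max(0, 0, 0) = 1
depth(f(f(c0, c1, c0), c3, f(c0, c1, c3))) = 1 + max(1, 0, 1) = 2
depth(f(c3, c1, c3)) = 1 + max(0, 0, 0) = 1
depth(f(c3, c3, c1)) = 1 + max(0, 0, 0) = 1
depth(f(c0, f(c3, c1, c3), f(c3, c3, c1))) = 1 + max(0, 1, 1) = 2
depth(f(f(f(c0, c1, c0), c3, f(c0, c1, c3)), f(c0, f(c3, c1, c3), f(c3, c3, c1)), c0)) = 1 + max(2, 2, 0) = 3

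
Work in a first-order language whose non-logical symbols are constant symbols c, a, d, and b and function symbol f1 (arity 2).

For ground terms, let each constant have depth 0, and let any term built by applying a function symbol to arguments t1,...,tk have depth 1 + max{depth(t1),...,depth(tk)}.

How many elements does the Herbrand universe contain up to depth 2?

Write N_k for the number of ground terms of depth ≤ k. A term of depth ≤ k is either a constant or a function symbol applied to arguments of depth ≤ k−1, so N_k = 4 + N_{k-1}^2.
N_0 = 4
N_1 = 4 + 4^2 = 20
N_2 = 4 + 20^2 = 404

404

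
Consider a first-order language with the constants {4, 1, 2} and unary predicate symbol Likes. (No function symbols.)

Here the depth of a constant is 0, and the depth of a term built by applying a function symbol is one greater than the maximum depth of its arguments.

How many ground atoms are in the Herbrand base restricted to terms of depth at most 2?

3

First count ground terms of depth ≤ 2.
With no function symbols every ground term is a constant, so there are exactly 3 ground terms at every depth bound.
N_0 = 3
N_1 = 3
N_2 = 3
So |H| = 3.
Each predicate of arity r yields |H|^r ground atoms (one per choice of an r-tuple from H):
  Likes: 3
Total ground atoms: 3.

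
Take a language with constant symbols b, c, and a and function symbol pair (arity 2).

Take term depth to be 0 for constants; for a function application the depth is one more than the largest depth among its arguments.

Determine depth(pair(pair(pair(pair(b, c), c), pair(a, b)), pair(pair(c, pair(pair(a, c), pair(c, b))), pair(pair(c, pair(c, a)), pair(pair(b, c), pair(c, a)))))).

depth(pair(b, c)) = 1 + max(0, 0) = 1
depth(pair(pair(b, c), c)) = 1 + max(1, 0) = 2
depth(pair(a, b)) = 1 + max(0, 0) = 1
depth(pair(pair(pair(b, c), c), pair(a, b))) = 1 + max(2, 1) = 3
depth(pair(a, c)) = 1 + max(0, 0) = 1
depth(pair(c, b)) = 1 + max(0, 0) = 1
depth(pair(pair(a, c), pair(c, b))) = 1 + max(1, 1) = 2
depth(pair(c, pair(pair(a, c), pair(c, b)))) = 1 + max(0, 2) = 3
depth(pair(c, a)) = 1 + max(0, 0) = 1
depth(pair(c, pair(c, a))) = 1 + max(0, 1) = 2
depth(pair(pair(b, c), pair(c, a))) = 1 + max(1, 1) = 2
depth(pair(pair(c, pair(c, a)), pair(pair(b, c), pair(c, a)))) = 1 + max(2, 2) = 3
depth(pair(pair(c, pair(pair(a, c), pair(c, b))), pair(pair(c, pair(c, a)), pair(pair(b, c), pair(c, a))))) = 1 + max(3, 3) = 4
depth(pair(pair(pair(pair(b, c), c), pair(a, b)), pair(pair(c, pair(pair(a, c), pair(c, b))), pair(pair(c, pair(c, a)), pair(pair(b, c), pair(c, a)))))) = 1 + max(3, 4) = 5

5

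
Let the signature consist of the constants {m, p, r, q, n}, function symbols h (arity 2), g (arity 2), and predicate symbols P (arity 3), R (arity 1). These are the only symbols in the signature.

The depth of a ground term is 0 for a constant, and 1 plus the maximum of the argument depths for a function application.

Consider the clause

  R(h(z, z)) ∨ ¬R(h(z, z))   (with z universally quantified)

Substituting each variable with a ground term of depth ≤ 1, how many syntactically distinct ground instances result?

Ground terms of depth ≤ 1:
  Count level by level. With function symbols h/2, g/2, the terms of depth ≤ k are the 5 constants together with each function applied to depth-≤(k−1) tuples, so N_k = 5 + N_{k-1}^2 + N_{k-1}^2.
  N_0 = 5
  N_1 = 5 + 5^2 + 5^2 = 55
So there are 55 ground terms available for substitution.
The clause has 1 distinct variable (z), which appears in the body. In the free term algebra distinct substitutions yield syntactically distinct ground instances.
Number of ground instances = 55.

55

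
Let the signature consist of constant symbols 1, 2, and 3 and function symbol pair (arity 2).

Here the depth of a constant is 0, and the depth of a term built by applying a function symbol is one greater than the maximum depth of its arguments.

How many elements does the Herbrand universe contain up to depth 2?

If N_k denotes the number of depth-≤k ground terms, the 3 constants give N_0 = 3, and each function symbol of arity r contributes N_{k-1}^r new terms at level k: N_k = 3 + N_{k-1}^2.
N_0 = 3
N_1 = 3 + 3^2 = 12
N_2 = 3 + 12^2 = 147

147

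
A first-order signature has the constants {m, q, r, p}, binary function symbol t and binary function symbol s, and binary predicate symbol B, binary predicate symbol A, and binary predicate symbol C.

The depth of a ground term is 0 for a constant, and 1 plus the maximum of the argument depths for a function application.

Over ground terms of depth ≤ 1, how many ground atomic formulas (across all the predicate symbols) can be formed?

3888

First count ground terms of depth ≤ 1.
Let N_k = |{terms of depth ≤ k}|. Then N_0 = 4 and N_k = 4 + N_{k-1}^2 + N_{k-1}^2 for k ≥ 1 (one summand per function symbol, arity giving the exponent).
N_0 = 4
N_1 = 4 + 4^2 + 4^2 = 36
So |H| = 36.
A ground atom is a predicate applied to a tuple of terms from H, so the count is the sum over predicates of |H|^arity:
  B: 36^2 = 1296;  A: 36^2 = 1296;  C: 36^2 = 1296
Total ground atoms: 1296 + 1296 + 1296 = 3888.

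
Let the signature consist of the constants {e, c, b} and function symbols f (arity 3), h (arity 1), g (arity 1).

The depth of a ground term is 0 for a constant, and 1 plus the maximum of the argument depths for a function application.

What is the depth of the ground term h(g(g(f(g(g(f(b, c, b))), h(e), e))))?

7

depth(f(b, c, b)) = 1 + max(0, 0, 0) = 1
depth(g(f(b, c, b))) = 1 + depth(f(b, c, b)) = 1 + 1 = 2
depth(g(g(f(b, c, b)))) = 1 + depth(g(f(b, c, b))) = 1 + 2 = 3
depth(h(e)) = 1 + depth(e) = 1 + 0 = 1
depth(f(g(g(f(b, c, b))), h(e), e)) = 1 + max(3, 1, 0) = 4
depth(g(f(g(g(f(b, c, b))), h(e), e))) = 1 + depth(f(g(g(f(b, c, b))), h(e), e)) = 1 + 4 = 5
depth(g(g(f(g(g(f(b, c, b))), h(e), e)))) = 1 + depth(g(f(g(g(f(b, c, b))), h(e), e))) = 1 + 5 = 6
depth(h(g(g(f(g(g(f(b, c, b))), h(e), e))))) = 1 + depth(g(g(f(g(g(f(b, c, b))), h(e), e)))) = 1 + 6 = 7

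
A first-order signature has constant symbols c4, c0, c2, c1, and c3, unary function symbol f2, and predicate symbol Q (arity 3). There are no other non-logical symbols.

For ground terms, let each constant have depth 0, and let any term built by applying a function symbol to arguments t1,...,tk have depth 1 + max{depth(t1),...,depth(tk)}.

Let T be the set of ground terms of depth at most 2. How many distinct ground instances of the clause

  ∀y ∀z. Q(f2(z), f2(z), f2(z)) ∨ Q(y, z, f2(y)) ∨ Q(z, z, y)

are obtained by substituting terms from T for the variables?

225

Ground terms of depth ≤ 2:
  If N_k denotes the number of depth-≤k ground terms, the 5 constants give N_0 = 5, and each function symbol of arity r contributes N_{k-1}^r new terms at level k: N_k = 5 + N_{k-1}.
  N_0 = 5
  N_1 = 5 + 5 = 10
  N_2 = 5 + 10 = 15
So there are 15 ground terms available for substitution.
The body mentions every one of the 2 quantified variables; since ground terms form a free algebra, no two substitutions collapse to the same formula.
Number of ground instances = 15^2 = 225.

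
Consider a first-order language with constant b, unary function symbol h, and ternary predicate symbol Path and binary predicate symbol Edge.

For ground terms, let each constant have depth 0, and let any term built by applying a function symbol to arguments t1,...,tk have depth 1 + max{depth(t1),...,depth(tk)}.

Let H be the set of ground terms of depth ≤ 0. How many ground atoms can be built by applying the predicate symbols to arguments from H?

First count ground terms of depth ≤ 0.
If N_k denotes the number of depth-≤k ground terms, the 1 constant gives N_0 = 1, and each function symbol of arity r contributes N_{k-1}^r new terms at level k: N_k = 1 + N_{k-1}.
N_0 = 1
So |H| = 1.
For each predicate symbol, the number of ground atoms is |H| raised to its arity; summing:
  Path: 1^3 = 1;  Edge: 1^2 = 1
Total ground atoms: 1 + 1 = 2.

2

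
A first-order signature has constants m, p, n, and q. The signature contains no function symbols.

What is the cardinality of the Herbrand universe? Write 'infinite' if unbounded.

4

There are no function symbols, so every ground term is one of the 4 constants.
The Herbrand universe is {m, p, n, q}, which is finite with 4 elements.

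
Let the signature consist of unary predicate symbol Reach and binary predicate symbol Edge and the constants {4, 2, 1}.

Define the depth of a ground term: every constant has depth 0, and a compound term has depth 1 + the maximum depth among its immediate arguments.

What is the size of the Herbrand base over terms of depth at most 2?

12

First count ground terms of depth ≤ 2.
With no function symbols every ground term is a constant, so there are exactly 3 ground terms at every depth bound.
N_0 = 3
N_1 = 3
N_2 = 3
Explicitly: 4, 2, 1.
So |H| = 3.
A ground atom is a predicate applied to a tuple of terms from H, so the count is the sum over predicates of |H|^arity:
  Reach: 3;  Edge: 3^2 = 9
Total ground atoms: 3 + 9 = 12.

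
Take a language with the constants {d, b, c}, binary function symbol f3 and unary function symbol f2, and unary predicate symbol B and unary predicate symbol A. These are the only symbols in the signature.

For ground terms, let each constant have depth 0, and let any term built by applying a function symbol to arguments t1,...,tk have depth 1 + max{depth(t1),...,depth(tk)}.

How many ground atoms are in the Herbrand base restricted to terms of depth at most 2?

486

First count ground terms of depth ≤ 2.
Let N_k = |{terms of depth ≤ k}|. Then N_0 = 3 and N_k = 3 + N_{k-1}^2 + N_{k-1} for k ≥ 1 (one summand per function symbol, arity giving the exponent).
N_0 = 3
N_1 = 3 + 3^2 + 3 = 15
N_2 = 3 + 15^2 + 15 = 243
So |H| = 243.
Each predicate of arity r yields |H|^r ground atoms (one per choice of an r-tuple from H):
  B: 243;  A: 243
Total ground atoms: 243 + 243 = 486.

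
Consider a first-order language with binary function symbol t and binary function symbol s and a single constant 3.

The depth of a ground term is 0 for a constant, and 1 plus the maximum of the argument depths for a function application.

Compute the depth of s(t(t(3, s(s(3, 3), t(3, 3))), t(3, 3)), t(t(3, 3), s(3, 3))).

5

depth(s(3, 3)) = 1 + max(0, 0) = 1
depth(t(3, 3)) = 1 + max(0, 0) = 1
depth(s(s(3, 3), t(3, 3))) = 1 + max(1, 1) = 2
depth(t(3, s(s(3, 3), t(3, 3)))) = 1 + max(0, 2) = 3
depth(t(t(3, s(s(3, 3), t(3, 3))), t(3, 3))) = 1 + max(3, 1) = 4
depth(t(t(3, 3), s(3, 3))) = 1 + max(1, 1) = 2
depth(s(t(t(3, s(s(3, 3), t(3, 3))), t(3, 3)), t(t(3, 3), s(3, 3)))) = 1 + max(4, 2) = 5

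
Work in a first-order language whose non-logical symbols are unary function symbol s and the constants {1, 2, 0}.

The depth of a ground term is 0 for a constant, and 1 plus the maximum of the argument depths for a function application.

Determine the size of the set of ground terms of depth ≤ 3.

12

Let N_k = |{terms of depth ≤ k}|. Then N_0 = 3 and N_k = 3 + N_{k-1} for k ≥ 1 (one summand per function symbol, arity giving the exponent).
N_0 = 3
N_1 = 3 + 3 = 6
N_2 = 3 + 6 = 9
N_3 = 3 + 9 = 12
Explicitly: 1, 2, 0, s(1), s(2), s(0), s(s(1)), s(s(2)), s(s(0)), s(s(s(1))), s(s(s(2))), s(s(s(0))).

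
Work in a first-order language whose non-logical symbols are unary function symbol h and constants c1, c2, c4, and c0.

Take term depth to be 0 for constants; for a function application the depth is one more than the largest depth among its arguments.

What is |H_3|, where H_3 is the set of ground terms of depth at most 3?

16

If N_k denotes the number of depth-≤k ground terms, the 4 constants give N_0 = 4, and each function symbol of arity r contributes N_{k-1}^r new terms at level k: N_k = 4 + N_{k-1}.
N_0 = 4
N_1 = 4 + 4 = 8
N_2 = 4 + 8 = 12
N_3 = 4 + 12 = 16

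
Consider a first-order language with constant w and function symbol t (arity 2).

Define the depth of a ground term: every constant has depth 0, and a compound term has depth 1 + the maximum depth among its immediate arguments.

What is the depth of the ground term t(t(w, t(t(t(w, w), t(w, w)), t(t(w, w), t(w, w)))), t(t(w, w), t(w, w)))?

depth(t(w, w)) = 1 + max(0, 0) = 1
depth(t(t(w, w), t(w, w))) = 1 + max(1, 1) = 2
depth(t(t(t(w, w), t(w, w)), t(t(w, w), t(w, w)))) = 1 + max(2, 2) = 3
depth(t(w, t(t(t(w, w), t(w, w)), t(t(w, w), t(w, w))))) = 1 + max(0, 3) = 4
depth(t(t(w, t(t(t(w, w), t(w, w)), t(t(w, w), t(w, w)))), t(t(w, w), t(w, w)))) = 1 + max(4, 2) = 5

5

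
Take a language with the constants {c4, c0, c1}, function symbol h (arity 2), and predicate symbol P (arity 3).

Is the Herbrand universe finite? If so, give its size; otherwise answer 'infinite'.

infinite

The signature has at least one function symbol (h, arity 2) and at least one constant (c4).
Iterating h gives infinitely many distinct ground terms: c4, h(c4, c4), h(h(c4, c4), h(c4, c4)), ...
So the Herbrand universe is infinite.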